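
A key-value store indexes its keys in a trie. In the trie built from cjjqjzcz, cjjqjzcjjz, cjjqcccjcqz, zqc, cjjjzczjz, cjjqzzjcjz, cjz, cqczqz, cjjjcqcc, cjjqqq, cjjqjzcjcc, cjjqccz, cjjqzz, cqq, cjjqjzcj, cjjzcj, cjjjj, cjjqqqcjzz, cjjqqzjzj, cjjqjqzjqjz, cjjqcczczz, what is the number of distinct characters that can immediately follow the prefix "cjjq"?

Follow the path "cjjq" to its node, then look at its outgoing edges.
Distinct next characters after "cjjq": c, j, q, z.
That node has 4 child edges.

4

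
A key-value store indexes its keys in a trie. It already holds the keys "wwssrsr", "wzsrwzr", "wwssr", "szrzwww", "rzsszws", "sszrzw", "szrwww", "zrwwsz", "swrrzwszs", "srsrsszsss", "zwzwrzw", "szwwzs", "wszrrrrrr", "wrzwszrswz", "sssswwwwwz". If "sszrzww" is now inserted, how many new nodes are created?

1

The longest prefix of "sszrzww" already in the trie is "sszrzw" (length 6).
New nodes needed: |"sszrzww"| − 6 = 7 − 6 = 1.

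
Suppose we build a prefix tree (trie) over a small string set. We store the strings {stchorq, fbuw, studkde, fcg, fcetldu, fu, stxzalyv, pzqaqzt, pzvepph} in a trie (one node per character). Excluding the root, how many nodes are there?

42

Count nodes per top-level branch (shared prefixes stored once):
  'f'-branch (fbuw, fcetldu, fcg, fu): 12 nodes
  'p'-branch (pzqaqzt, pzvepph): 12 nodes
  's'-branch (stchorq, studkde, stxzalyv): 18 nodes
Sum: 42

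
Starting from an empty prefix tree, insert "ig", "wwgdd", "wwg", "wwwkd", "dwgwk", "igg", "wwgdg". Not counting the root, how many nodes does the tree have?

For each word, the new-node count is its length minus the longest prefix already in the trie:
  "ig" → 2 new (i, g)
  "wwgdd" → 5 new (w, w, g, d, d)
  "wwg" → prefix "wwg" already present; 0 new (none)
  "wwwkd" → prefix "ww" already present; 3 new (w, k, d)
  "dwgwk" → 5 new (d, w, g, w, k)
  "igg" → prefix "ig" already present; 1 new (g)
  "wwgdg" → prefix "wwgd" already present; 1 new (g)
Total nodes = 2 + 5 + 0 + 3 + 5 + 1 + 1 = 17

17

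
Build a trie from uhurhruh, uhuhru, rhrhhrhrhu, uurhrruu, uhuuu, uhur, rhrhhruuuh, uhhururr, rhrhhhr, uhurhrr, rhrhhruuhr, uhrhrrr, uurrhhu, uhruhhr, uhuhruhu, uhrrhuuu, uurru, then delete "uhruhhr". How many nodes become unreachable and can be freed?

4

Walk "uhruhhr" from the leaf back toward the root, removing each node that no remaining word uses.
The suffix "uhhr" (4 nodes) is used only by "uhruhhr"; the node for "uhr" still has the child "h", so pruning stops there.
Nodes removed: 4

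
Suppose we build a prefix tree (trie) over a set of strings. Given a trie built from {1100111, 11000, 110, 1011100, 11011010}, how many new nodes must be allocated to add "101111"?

The longest prefix of "101111" already in the trie is "10111" (length 5).
So 6 − 5 = 1 new nodes.

1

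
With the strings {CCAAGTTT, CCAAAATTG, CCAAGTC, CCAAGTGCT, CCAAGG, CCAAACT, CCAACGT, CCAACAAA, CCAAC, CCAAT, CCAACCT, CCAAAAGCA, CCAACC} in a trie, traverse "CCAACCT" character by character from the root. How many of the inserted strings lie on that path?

Check each prefix of "CCAACCT" against the stored set — each match is an end-marker on the path.
Prefixes of the query that are stored words: "CCAAC", "CCAACC", "CCAACCT"
Count: 3

3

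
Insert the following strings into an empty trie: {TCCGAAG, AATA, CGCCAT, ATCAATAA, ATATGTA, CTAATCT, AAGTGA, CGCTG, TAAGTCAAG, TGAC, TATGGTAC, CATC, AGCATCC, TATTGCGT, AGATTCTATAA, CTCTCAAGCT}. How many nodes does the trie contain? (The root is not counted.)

Trace insertions, counting only characters that open a new branch:
  "TCCGAAG" → 7 new (T, C, C, G, A, A, G)
  "AATA" → 4 new (A, A, T, A)
  "CGCCAT" → 6 new (C, G, C, C, A, T)
  "ATCAATAA" → prefix "A" already present; 7 new (T, C, A, A, T, A, A)
  "ATATGTA" → prefix "AT" already present; 5 new (A, T, G, T, A)
  "CTAATCT" → prefix "C" already present; 6 new (T, A, A, T, C, T)
  "AAGTGA" → prefix "AA" already present; 4 new (G, T, G, A)
  "CGCTG" → prefix "CGC" already present; 2 new (T, G)
  "TAAGTCAAG" → prefix "T" already present; 8 new (A, A, G, T, C, A, A, G)
  "TGAC" → prefix "T" already present; 3 new (G, A, C)
  "TATGGTAC" → prefix "TA" already present; 6 new (T, G, G, T, A, C)
  "CATC" → prefix "C" already present; 3 new (A, T, C)
  "AGCATCC" → prefix "A" already present; 6 new (G, C, A, T, C, C)
  "TATTGCGT" → prefix "TAT" already present; 5 new (T, G, C, G, T)
  "AGATTCTATAA" → prefix "AG" already present; 9 new (A, T, T, C, T, A, T, A, A)
  "CTCTCAAGCT" → prefix "CT" already present; 8 new (C, T, C, A, A, G, C, T)
Total nodes = 7 + 4 + 6 + 7 + 5 + 6 + 4 + 2 + 8 + 3 + 6 + 3 + 6 + 5 + 9 + 8 = 89

89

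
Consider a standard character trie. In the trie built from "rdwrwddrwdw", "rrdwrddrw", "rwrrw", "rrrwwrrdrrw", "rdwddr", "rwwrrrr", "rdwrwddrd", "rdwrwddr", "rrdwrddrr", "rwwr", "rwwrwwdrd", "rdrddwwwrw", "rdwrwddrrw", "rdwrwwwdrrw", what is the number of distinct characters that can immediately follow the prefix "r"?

3

Follow the path "r" to its node, then look at its outgoing edges.
Characters that immediately follow "r" among the stored strings: {d, r, w}.
That node has 3 child edges.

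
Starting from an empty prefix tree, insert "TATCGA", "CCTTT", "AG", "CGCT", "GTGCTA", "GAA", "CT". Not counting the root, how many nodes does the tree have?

Insert word by word; a character creates a node only if that edge doesn't already exist:
  "TATCGA" → 6 new (T, A, T, C, G, A)
  "CCTTT" → 5 new (C, C, T, T, T)
  "AG" → 2 new (A, G)
  "CGCT" → prefix "C" already present; 3 new (G, C, T)
  "GTGCTA" → 6 new (G, T, G, C, T, A)
  "GAA" → prefix "G" already present; 2 new (A, A)
  "CT" → prefix "C" already present; 1 new (T)
Total nodes = 6 + 5 + 2 + 3 + 6 + 2 + 1 = 25

25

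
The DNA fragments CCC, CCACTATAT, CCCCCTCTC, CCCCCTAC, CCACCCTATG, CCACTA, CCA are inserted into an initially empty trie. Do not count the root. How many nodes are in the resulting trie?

For each word, the new-node count is its length minus the longest prefix already in the trie:
  "CCC" → 3 new (C, C, C)
  "CCACTATAT" → prefix "CC" already present; 7 new (A, C, T, A, T, A, T)
  "CCCCCTCTC" → prefix "CCC" already present; 6 new (C, C, T, C, T, C)
  "CCCCCTAC" → prefix "CCCCCT" already present; 2 new (A, C)
  "CCACCCTATG" → prefix "CCAC" already present; 6 new (C, C, T, A, T, G)
  "CCACTA" → prefix "CCACTA" already present; 0 new (none)
  "CCA" → prefix "CCA" already present; 0 new (none)
Total nodes = 3 + 7 + 6 + 2 + 6 + 0 + 0 = 24

24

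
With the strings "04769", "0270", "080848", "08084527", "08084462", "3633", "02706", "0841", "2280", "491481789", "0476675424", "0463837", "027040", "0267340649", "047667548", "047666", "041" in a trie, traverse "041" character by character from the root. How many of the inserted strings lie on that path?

1

Walk "041" from the root; an end-of-word marker is hit whenever a stored word is a prefix of "041".
Prefixes of the query that are stored words: "041"
Count: 1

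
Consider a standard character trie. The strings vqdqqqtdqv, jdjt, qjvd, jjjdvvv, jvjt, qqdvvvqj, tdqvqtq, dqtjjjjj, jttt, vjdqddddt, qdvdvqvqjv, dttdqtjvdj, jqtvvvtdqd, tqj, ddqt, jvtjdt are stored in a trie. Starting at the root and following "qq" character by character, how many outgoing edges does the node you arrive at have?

The children of the "qq" node are the distinct next characters among strings starting with "qq".
Distinct next characters after "qq": d.
That node has 1 child edge.

1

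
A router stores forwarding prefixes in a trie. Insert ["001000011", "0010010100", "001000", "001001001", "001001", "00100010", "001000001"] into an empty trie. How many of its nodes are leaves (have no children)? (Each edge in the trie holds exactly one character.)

5

Leaves are exactly the stored words that no other stored word extends.
Those words: "001000001", "001000011", "00100010", "001001001", "0010010100"
Leaf count: 5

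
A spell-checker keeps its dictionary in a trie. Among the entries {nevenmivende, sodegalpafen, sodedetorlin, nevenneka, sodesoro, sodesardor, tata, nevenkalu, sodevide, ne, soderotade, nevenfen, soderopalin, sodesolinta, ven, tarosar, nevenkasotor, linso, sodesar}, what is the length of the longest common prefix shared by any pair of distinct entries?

7

Look for the deepest trie node that still has at least two words in its subtree.
"nevenkalu" and "nevenkasotor" agree on "nevenka" (7 characters) before diverging; nothing deeper is shared.
Longest shared-prefix length: 7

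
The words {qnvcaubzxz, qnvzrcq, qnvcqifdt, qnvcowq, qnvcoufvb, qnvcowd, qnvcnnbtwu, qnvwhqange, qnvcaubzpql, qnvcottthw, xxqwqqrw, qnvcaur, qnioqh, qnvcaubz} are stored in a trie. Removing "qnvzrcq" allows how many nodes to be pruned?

4

After clearing the end-marker at "qnvzrcq", prune upward until reaching a node still needed by another word.
The suffix "zrcq" (4 nodes) is used only by "qnvzrcq"; the node for "qnv" still has the child "c", so pruning stops there.
Nodes removed: 4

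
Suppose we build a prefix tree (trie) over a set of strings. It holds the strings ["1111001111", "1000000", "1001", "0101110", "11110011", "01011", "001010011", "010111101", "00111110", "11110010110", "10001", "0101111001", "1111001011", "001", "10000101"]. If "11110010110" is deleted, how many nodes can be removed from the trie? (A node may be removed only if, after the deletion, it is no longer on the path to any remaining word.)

1

After clearing the end-marker at "11110010110", prune upward until reaching a node still needed by another word.
The suffix "0" (1 node) is used only by "11110010110"; "1111001011" is itself a stored word, so pruning stops there.
Nodes removed: 1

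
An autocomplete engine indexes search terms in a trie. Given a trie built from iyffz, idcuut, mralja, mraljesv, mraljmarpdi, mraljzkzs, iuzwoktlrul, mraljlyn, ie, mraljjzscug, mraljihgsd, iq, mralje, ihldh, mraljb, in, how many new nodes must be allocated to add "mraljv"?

The longest prefix of "mraljv" already in the trie is "mralj" (length 5).
So 6 − 5 = 1 new nodes.

1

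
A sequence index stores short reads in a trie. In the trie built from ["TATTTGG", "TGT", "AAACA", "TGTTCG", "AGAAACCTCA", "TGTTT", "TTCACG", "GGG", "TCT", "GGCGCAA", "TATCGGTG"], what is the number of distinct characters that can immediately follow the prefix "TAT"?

2

The children of the "TAT" node are the distinct next characters among strings starting with "TAT".
Distinct next characters after "TAT": C, T.
That node has 2 child edges.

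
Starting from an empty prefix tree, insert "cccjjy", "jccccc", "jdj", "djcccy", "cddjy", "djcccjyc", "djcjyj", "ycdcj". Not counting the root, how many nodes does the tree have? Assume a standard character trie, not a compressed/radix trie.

For each word, the new-node count is its length minus the longest prefix already in the trie:
  "cccjjy" → 6 new (c, c, c, j, j, y)
  "jccccc" → 6 new (j, c, c, c, c, c)
  "jdj" → prefix "j" already present; 2 new (d, j)
  "djcccy" → 6 new (d, j, c, c, c, y)
  "cddjy" → prefix "c" already present; 4 new (d, d, j, y)
  "djcccjyc" → prefix "djccc" already present; 3 new (j, y, c)
  "djcjyj" → prefix "djc" already present; 3 new (j, y, j)
  "ycdcj" → 5 new (y, c, d, c, j)
Total nodes = 6 + 6 + 2 + 6 + 4 + 3 + 3 + 5 = 35

35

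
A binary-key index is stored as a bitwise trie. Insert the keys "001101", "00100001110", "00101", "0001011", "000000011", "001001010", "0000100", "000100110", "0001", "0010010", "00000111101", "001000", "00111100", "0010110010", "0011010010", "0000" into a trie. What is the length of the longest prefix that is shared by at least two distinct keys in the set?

Look for the deepest trie node that still has at least two words in its subtree.
"0010010" and "001001010" agree on "0010010" (7 characters) before diverging; nothing deeper is shared.
Longest shared-prefix length: 7

7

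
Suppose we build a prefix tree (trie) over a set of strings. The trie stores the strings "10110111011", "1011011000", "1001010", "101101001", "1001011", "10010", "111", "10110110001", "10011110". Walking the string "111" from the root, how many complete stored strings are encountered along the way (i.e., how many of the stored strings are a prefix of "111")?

1

Traverse "111" character by character; count nodes along the way that are marked as word ends.
Prefixes of the query that are stored words: "111"
Count: 1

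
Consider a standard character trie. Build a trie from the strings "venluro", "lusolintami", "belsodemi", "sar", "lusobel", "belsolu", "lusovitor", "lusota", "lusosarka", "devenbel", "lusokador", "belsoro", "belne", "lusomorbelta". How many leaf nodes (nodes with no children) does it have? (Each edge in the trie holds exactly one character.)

14

A leaf is a node with no children — equivalently, the end of a word that is not a proper prefix of any other stored word.
Those words: "belne", "belsodemi", "belsolu", "belsoro", "devenbel", "lusobel", "lusokador", "lusolintami", "lusomorbelta", "lusosarka", "lusota", "lusovitor", "sar", "venluro"
Leaf count: 14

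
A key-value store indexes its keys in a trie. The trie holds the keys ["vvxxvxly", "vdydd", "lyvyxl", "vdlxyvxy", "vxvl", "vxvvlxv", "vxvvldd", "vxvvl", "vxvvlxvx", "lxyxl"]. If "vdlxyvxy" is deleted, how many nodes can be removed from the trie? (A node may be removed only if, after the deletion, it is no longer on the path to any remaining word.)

A node on "vdlxyvxy"'s path can go only if nothing else ends at it or branches off below it.
The suffix "lxyvxy" (6 nodes) is used only by "vdlxyvxy"; the node for "vd" still has the child "y", so pruning stops there.
Nodes removed: 6

6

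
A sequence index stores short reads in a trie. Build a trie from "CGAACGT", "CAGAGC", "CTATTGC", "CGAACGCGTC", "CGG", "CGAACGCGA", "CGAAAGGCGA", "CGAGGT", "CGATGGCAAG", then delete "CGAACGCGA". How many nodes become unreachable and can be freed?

After clearing the end-marker at "CGAACGCGA", prune upward until reaching a node still needed by another word.
The suffix "A" (1 node) is used only by "CGAACGCGA"; the node for "CGAACGCG" still has the child "T", so pruning stops there.
Nodes removed: 1

1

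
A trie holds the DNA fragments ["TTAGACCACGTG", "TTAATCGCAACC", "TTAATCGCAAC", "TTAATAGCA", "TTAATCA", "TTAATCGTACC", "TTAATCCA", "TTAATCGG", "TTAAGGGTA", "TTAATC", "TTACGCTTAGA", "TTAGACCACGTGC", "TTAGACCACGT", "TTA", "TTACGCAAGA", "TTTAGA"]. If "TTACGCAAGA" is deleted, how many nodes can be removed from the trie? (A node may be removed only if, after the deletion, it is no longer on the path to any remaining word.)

4

After clearing the end-marker at "TTACGCAAGA", prune upward until reaching a node still needed by another word.
The suffix "AAGA" (4 nodes) is used only by "TTACGCAAGA"; the node for "TTACGC" still has the child "T", so pruning stops there.
Nodes removed: 4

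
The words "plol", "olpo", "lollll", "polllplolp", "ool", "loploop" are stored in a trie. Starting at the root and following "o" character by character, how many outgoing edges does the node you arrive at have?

2

The children of the "o" node are the distinct next characters among strings starting with "o".
Distinct next characters after "o": l, o.
That node has 2 child edges.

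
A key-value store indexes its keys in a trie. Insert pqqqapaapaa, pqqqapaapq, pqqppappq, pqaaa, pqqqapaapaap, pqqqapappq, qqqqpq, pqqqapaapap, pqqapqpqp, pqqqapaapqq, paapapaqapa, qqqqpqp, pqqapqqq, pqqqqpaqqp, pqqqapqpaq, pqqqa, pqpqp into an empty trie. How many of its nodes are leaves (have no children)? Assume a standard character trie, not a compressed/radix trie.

A leaf is a node with no children — equivalently, the end of a word that is not a proper prefix of any other stored word.
Those words: "paapapaqapa", "pqaaa", "pqpqp", "pqqapqpqp", "pqqapqqq", "pqqppappq", "pqqqapaapaap", "pqqqapaapap", "pqqqapaapqq", "pqqqapappq", "pqqqapqpaq", "pqqqqpaqqp", "qqqqpqp"
Leaf count: 13

13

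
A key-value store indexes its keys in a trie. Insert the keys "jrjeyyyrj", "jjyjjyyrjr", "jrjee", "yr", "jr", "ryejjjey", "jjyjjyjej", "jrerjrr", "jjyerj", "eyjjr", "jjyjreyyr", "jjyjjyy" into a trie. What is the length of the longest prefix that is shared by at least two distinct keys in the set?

Equivalently: take the maximum, over all pairs, of their longest common prefix length.
e.g. "jjyjjyy" and "jjyjjyyrjr" share the prefix "jjyjjyy" of length 7; no pair shares a longer one.
Longest shared-prefix length: 7

7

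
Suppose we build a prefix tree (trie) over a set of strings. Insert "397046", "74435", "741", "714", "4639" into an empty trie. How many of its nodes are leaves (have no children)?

Leaves are exactly the stored words that no other stored word extends.
Those words: "397046", "4639", "714", "741", "74435"
Leaf count: 5

5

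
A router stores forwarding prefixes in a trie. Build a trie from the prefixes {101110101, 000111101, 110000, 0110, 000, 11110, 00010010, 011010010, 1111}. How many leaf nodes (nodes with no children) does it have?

6

Leaves are exactly the stored words that no other stored word extends.
Those words: "00010010", "000111101", "011010010", "101110101", "110000", "11110"
Leaf count: 6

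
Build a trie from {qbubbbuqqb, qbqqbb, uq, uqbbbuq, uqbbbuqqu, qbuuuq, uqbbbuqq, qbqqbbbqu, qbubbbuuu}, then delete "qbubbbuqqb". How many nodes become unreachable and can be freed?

3

Walk "qbubbbuqqb" from the leaf back toward the root, removing each node that no remaining word uses.
The suffix "qqb" (3 nodes) is used only by "qbubbbuqqb"; the node for "qbubbbu" still has the child "u", so pruning stops there.
Nodes removed: 3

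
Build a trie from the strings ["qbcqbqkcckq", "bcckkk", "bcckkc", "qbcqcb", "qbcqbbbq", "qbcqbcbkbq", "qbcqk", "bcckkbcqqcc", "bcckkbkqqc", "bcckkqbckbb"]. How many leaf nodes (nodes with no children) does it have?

10

A leaf is a node with no children — equivalently, the end of a word that is not a proper prefix of any other stored word.
Those words: "bcckkbcqqcc", "bcckkbkqqc", "bcckkc", "bcckkk", "bcckkqbckbb", "qbcqbbbq", "qbcqbcbkbq", "qbcqbqkcckq", "qbcqcb", "qbcqk"
Leaf count: 10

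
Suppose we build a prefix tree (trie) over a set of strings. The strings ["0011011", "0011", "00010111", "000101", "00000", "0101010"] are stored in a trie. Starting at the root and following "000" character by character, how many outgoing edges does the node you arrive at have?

The children of the "000" node are the distinct next characters among strings starting with "000".
Characters that immediately follow "000" among the stored strings: {0, 1}.
That node has 2 child edges.

2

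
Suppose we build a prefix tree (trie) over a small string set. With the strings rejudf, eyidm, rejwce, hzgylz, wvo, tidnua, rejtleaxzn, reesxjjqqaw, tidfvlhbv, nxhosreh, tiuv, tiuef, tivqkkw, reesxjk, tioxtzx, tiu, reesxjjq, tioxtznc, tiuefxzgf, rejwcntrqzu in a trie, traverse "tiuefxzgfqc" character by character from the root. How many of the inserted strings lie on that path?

Check each prefix of "tiuefxzgfqc" against the stored set — each match is an end-marker on the path.
Prefixes of the query that are stored words: "tiu", "tiuef", "tiuefxzgf"
Count: 3

3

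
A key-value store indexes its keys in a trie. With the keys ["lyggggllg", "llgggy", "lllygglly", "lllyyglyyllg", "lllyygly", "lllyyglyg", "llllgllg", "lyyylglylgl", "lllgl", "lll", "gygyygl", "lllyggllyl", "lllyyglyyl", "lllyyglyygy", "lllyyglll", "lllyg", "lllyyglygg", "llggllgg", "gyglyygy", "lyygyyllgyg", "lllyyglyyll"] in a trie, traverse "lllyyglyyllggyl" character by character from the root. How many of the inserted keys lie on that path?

5

Walk "lllyyglyyllggyl" from the root; an end-of-word marker is hit whenever a stored word is a prefix of "lllyyglyyllggyl".
Prefixes of the query that are stored words: "lll", "lllyygly", "lllyyglyyl", "lllyyglyyll", "lllyyglyyllg"
Count: 5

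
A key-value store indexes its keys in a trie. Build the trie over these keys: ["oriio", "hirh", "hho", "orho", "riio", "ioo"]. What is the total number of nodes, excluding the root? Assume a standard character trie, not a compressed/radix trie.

Insert word by word; a character creates a node only if that edge doesn't already exist:
  "oriio" → 5 new (o, r, i, i, o)
  "hirh" → 4 new (h, i, r, h)
  "hho" → prefix "h" already present; 2 new (h, o)
  "orho" → prefix "or" already present; 2 new (h, o)
  "riio" → 4 new (r, i, i, o)
  "ioo" → 3 new (i, o, o)
Total nodes = 5 + 4 + 2 + 2 + 4 + 3 = 20

20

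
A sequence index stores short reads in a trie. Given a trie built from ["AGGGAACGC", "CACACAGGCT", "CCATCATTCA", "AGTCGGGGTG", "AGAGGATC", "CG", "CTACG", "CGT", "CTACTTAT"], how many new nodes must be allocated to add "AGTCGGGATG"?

Walking "AGTCGGGATG" from the root, the first 7 characters ("AGTCGGG") follow existing edges; "A" is the first miss.
New nodes needed: |"AGTCGGGATG"| − 7 = 10 − 7 = 3.

3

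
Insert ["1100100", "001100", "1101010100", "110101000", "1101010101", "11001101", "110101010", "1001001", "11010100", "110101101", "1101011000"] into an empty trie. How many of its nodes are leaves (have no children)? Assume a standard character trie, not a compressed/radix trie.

Leaves are exactly the stored words that no other stored word extends.
Those words: "001100", "1001001", "1100100", "11001101", "110101000", "1101010100", "1101010101", "1101011000", "110101101"
Leaf count: 9

9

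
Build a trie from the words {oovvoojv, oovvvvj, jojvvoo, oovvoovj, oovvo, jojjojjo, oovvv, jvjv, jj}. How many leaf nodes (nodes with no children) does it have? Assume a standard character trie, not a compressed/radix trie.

7

A leaf is a node with no children — equivalently, the end of a word that is not a proper prefix of any other stored word.
Those words: "jj", "jojjojjo", "jojvvoo", "jvjv", "oovvoojv", "oovvoovj", "oovvvvj"
Leaf count: 7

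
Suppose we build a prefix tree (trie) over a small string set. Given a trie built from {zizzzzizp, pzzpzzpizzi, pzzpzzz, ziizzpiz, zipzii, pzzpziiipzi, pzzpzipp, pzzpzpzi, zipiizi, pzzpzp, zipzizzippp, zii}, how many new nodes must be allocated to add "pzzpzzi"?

The longest prefix of "pzzpzzi" already in the trie is "pzzpzz" (length 6).
So 7 − 6 = 1 new nodes.

1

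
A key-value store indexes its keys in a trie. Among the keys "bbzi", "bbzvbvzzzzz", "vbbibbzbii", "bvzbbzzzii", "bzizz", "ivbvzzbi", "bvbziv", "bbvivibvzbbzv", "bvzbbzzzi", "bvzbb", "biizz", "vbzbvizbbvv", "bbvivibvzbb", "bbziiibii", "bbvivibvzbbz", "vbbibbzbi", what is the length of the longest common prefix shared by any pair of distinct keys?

12

Equivalently: take the maximum, over all pairs, of their longest common prefix length.
"bbvivibvzbbz" and "bbvivibvzbbzv" agree on "bbvivibvzbbz" (12 characters) before diverging; nothing deeper is shared.
Longest shared-prefix length: 12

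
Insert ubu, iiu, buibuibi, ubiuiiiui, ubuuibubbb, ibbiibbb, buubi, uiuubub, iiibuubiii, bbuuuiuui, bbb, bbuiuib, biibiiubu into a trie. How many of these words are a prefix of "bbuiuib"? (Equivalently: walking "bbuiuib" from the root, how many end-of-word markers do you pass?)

1

Traverse "bbuiuib" character by character; count nodes along the way that are marked as word ends.
Prefixes of the query that are stored words: "bbuiuib"
Count: 1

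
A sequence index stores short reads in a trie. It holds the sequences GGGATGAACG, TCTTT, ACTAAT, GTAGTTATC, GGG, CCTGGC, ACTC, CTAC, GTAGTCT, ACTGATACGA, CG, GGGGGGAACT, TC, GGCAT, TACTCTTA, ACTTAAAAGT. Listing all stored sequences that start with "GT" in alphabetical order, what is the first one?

GTAGTCT

DFS of the "GT" subtree visits, in order: "GTAGTCT", "GTAGTTATC"
The 1st is GTAGTCT.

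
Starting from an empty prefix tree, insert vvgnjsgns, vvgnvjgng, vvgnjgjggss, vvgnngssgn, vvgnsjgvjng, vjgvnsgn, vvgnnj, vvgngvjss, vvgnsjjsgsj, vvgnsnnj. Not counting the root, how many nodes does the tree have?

Insert word by word; a character creates a node only if that edge doesn't already exist:
  "vvgnjsgns" → 9 new (v, v, g, n, j, s, g, n, s)
  "vvgnvjgng" → prefix "vvgn" already present; 5 new (v, j, g, n, g)
  "vvgnjgjggss" → prefix "vvgnj" already present; 6 new (g, j, g, g, s, s)
  "vvgnngssgn" → prefix "vvgn" already present; 6 new (n, g, s, s, g, n)
  "vvgnsjgvjng" → prefix "vvgn" already present; 7 new (s, j, g, v, j, n, g)
  "vjgvnsgn" → prefix "v" already present; 7 new (j, g, v, n, s, g, n)
  "vvgnnj" → prefix "vvgnn" already present; 1 new (j)
  "vvgngvjss" → prefix "vvgn" already present; 5 new (g, v, j, s, s)
  "vvgnsjjsgsj" → prefix "vvgnsj" already present; 5 new (j, s, g, s, j)
  "vvgnsnnj" → prefix "vvgns" already present; 3 new (n, n, j)
Total nodes = 9 + 5 + 6 + 6 + 7 + 7 + 1 + 5 + 5 + 3 = 54

54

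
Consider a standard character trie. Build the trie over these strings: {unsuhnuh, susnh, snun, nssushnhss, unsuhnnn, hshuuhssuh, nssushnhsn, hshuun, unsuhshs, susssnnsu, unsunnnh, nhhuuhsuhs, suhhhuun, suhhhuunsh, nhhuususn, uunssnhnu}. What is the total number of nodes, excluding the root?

Insert word by word; a character creates a node only if that edge doesn't already exist:
  "unsuhnuh" → 8 new (u, n, s, u, h, n, u, h)
  "susnh" → 5 new (s, u, s, n, h)
  "snun" → prefix "s" already present; 3 new (n, u, n)
  "nssushnhss" → 10 new (n, s, s, u, s, h, n, h, s, s)
  "unsuhnnn" → prefix "unsuhn" already present; 2 new (n, n)
  "hshuuhssuh" → 10 new (h, s, h, u, u, h, s, s, u, h)
  "nssushnhsn" → prefix "nssushnhs" already present; 1 new (n)
  "hshuun" → prefix "hshuu" already present; 1 new (n)
  "unsuhshs" → prefix "unsuh" already present; 3 new (s, h, s)
  "susssnnsu" → prefix "sus" already present; 6 new (s, s, n, n, s, u)
  "unsunnnh" → prefix "unsu" already present; 4 new (n, n, n, h)
  "nhhuuhsuhs" → prefix "n" already present; 9 new (h, h, u, u, h, s, u, h, s)
  "suhhhuun" → prefix "su" already present; 6 new (h, h, h, u, u, n)
  "suhhhuunsh" → prefix "suhhhuun" already present; 2 new (s, h)
  "nhhuususn" → prefix "nhhuu" already present; 4 new (s, u, s, n)
  "uunssnhnu" → prefix "u" already present; 8 new (u, n, s, s, n, h, n, u)
Total nodes = 8 + 5 + 3 + 10 + 2 + 10 + 1 + 1 + 3 + 6 + 4 + 9 + 6 + 2 + 4 + 8 = 82

82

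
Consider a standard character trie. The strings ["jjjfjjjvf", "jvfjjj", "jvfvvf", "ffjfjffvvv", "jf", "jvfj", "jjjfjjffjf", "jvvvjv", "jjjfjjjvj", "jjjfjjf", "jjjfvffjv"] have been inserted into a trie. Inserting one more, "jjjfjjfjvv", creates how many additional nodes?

Walking "jjjfjjfjvv" from the root, the first 7 characters ("jjjfjjf") follow existing edges; "j" is the first miss.
Each of the 3 remaining characters creates one node.

3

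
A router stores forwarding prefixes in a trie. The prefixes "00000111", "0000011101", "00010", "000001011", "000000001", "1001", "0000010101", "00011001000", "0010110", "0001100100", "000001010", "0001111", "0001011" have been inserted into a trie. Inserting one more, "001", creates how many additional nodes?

0

"001" is already a full path in the trie; only an end-marker is added.
No new nodes are needed: 0.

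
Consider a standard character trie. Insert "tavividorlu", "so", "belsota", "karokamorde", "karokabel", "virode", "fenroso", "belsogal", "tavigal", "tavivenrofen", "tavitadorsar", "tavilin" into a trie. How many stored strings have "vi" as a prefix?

1

Walk to "vi"; the words in its subtree are exactly those with that prefix.
Matches: "virode"
Count: 1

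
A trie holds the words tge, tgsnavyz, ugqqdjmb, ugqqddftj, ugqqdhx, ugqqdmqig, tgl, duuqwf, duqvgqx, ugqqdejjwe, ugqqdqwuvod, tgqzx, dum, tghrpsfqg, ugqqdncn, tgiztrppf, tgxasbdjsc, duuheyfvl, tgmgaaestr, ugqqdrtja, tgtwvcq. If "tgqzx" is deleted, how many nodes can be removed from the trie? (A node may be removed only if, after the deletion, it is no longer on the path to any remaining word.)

3

A node on "tgqzx"'s path can go only if nothing else ends at it or branches off below it.
The suffix "qzx" (3 nodes) is used only by "tgqzx"; the node for "tg" still has the child "e", so pruning stops there.
Nodes removed: 3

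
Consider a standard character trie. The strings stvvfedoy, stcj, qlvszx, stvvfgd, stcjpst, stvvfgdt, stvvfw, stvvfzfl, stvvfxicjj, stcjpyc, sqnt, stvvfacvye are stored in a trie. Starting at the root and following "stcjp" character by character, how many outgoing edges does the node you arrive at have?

Walk "stcjp" from the root, arriving at one node.
Distinct next characters after "stcjp": s, y.
That node has 2 child edges.

2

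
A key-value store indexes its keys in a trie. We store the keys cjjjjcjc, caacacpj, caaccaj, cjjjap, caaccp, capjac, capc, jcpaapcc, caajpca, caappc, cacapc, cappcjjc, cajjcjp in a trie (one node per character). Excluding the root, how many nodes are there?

Count nodes per top-level branch (shared prefixes stored once):
  'c'-branch (caacacpj, caaccaj, caaccp, caajpca, caappc, cacapc, cajjcjp, capc, capjac, cappcjjc, cjjjap, cjjjjcjc): 47 nodes
  'j'-branch (jcpaapcc): 8 nodes
Sum: 55

55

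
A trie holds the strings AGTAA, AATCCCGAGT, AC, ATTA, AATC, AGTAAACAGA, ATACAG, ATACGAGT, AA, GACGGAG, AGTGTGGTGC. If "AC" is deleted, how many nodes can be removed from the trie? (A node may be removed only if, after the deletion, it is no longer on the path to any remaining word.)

1

Walk "AC" from the leaf back toward the root, removing each node that no remaining word uses.
The suffix "C" (1 node) is used only by "AC"; the node for "A" still has the child "G", so pruning stops there.
Nodes removed: 1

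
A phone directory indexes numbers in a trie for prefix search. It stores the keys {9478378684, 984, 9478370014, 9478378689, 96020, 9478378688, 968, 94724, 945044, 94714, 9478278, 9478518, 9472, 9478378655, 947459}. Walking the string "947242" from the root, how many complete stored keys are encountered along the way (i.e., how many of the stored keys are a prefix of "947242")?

2

Traverse "947242" character by character; count nodes along the way that are marked as word ends.
Prefixes of the query that are stored words: "9472", "94724"
Count: 2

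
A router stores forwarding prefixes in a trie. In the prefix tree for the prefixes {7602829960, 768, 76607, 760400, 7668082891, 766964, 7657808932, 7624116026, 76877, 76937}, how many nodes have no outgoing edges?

A leaf is a node with no children — equivalently, the end of a word that is not a proper prefix of any other stored word.
Those words: "7602829960", "760400", "7624116026", "7657808932", "76607", "7668082891", "766964", "76877", "76937"
Leaf count: 9

9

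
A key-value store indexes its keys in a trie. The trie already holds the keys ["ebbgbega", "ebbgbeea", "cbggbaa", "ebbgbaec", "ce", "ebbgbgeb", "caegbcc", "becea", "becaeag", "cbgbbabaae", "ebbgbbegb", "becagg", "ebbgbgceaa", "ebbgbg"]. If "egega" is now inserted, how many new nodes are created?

4

Walking "egega" from the root, the first 1 characters ("e") follow existing edges; "g" is the first miss.
Each of the 4 remaining characters creates one node.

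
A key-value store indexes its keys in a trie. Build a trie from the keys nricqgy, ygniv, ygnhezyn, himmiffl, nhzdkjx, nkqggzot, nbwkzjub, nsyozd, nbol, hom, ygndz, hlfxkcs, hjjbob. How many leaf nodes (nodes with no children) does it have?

13

A leaf is a node with no children — equivalently, the end of a word that is not a proper prefix of any other stored word.
Those words: "himmiffl", "hjjbob", "hlfxkcs", "hom", "nbol", "nbwkzjub", "nhzdkjx", "nkqggzot", "nricqgy", "nsyozd", "ygndz", "ygnhezyn", "ygniv"
Leaf count: 13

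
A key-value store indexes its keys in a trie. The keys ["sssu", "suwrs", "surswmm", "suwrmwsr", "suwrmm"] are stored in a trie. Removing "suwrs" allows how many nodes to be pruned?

1

Walk "suwrs" from the leaf back toward the root, removing each node that no remaining word uses.
The suffix "s" (1 node) is used only by "suwrs"; the node for "suwr" still has the child "m", so pruning stops there.
Nodes removed: 1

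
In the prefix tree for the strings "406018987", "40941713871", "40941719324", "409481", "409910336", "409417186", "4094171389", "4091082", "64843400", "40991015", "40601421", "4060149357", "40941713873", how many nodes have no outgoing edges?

13

Leaves are exactly the stored words that no other stored word extends.
Those words: "40601421", "4060149357", "406018987", "4091082", "40941713871", "40941713873", "4094171389", "409417186", "40941719324", "409481", "40991015", "409910336", "64843400"
Leaf count: 13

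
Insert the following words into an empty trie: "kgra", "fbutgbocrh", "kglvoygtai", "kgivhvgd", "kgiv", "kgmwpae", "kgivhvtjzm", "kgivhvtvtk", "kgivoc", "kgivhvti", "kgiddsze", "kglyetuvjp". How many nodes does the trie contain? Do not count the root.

Count nodes per top-level branch (shared prefixes stored once):
  'f'-branch (fbutgbocrh): 10 nodes
  'k'-branch (kgiddsze, kgiv, kgivhvgd, kgivhvti, kgivhvtjzm, kgivhvtvtk, kgivoc, kglvoygtai, kglyetuvjp, kgmwpae, kgra): 45 nodes
Sum: 55

55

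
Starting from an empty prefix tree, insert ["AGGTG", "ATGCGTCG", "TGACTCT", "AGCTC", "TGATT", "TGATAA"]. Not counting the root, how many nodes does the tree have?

Insert word by word; a character creates a node only if that edge doesn't already exist:
  "AGGTG" → 5 new (A, G, G, T, G)
  "ATGCGTCG" → prefix "A" already present; 7 new (T, G, C, G, T, C, G)
  "TGACTCT" → 7 new (T, G, A, C, T, C, T)
  "AGCTC" → prefix "AG" already present; 3 new (C, T, C)
  "TGATT" → prefix "TGA" already present; 2 new (T, T)
  "TGATAA" → prefix "TGAT" already present; 2 new (A, A)
Total nodes = 5 + 7 + 7 + 3 + 2 + 2 = 26

26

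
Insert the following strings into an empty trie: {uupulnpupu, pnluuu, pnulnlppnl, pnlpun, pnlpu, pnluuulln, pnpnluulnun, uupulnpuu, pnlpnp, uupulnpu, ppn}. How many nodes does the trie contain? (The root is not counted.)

44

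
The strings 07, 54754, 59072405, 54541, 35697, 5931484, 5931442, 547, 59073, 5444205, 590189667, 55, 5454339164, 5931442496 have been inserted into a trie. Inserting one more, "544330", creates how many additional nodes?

The longest prefix of "544330" already in the trie is "544" (length 3).
Each of the 3 remaining characters creates one node.

3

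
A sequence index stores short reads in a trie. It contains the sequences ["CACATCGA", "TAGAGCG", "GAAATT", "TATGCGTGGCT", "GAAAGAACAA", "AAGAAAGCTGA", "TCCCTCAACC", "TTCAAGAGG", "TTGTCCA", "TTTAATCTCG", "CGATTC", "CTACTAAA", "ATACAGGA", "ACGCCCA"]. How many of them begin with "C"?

3

Filter for entries beginning with "C":
Matches: "CACATCGA", "CGATTC", "CTACTAAA"
Count: 3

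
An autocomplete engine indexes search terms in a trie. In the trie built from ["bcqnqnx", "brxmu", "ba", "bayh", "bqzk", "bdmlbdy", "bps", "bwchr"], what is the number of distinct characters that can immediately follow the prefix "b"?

Walk "b" from the root, arriving at one node.
Distinct next characters after "b": a, c, d, p, q, r, w.
That node has 7 child edges.

7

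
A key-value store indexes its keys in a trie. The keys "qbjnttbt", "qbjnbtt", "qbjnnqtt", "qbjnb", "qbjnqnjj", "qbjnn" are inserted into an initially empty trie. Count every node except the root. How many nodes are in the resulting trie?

19

Trace insertions, counting only characters that open a new branch:
  "qbjnttbt" → 8 new (q, b, j, n, t, t, b, t)
  "qbjnbtt" → prefix "qbjn" already present; 3 new (b, t, t)
  "qbjnnqtt" → prefix "qbjn" already present; 4 new (n, q, t, t)
  "qbjnb" → prefix "qbjnb" already present; 0 new (none)
  "qbjnqnjj" → prefix "qbjn" already present; 4 new (q, n, j, j)
  "qbjnn" → prefix "qbjnn" already present; 0 new (none)
Total nodes = 8 + 3 + 4 + 0 + 4 + 0 = 19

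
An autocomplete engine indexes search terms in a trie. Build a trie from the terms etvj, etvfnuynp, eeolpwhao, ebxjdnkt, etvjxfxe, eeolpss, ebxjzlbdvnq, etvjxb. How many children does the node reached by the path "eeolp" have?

Follow the path "eeolp" to its node, then look at its outgoing edges.
Characters that immediately follow "eeolp" among the stored strings: {s, w}.
That node has 2 child edges.

2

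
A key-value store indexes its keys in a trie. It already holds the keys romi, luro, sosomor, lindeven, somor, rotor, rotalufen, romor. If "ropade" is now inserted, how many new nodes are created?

The longest prefix of "ropade" already in the trie is "ro" (length 2).
Each of the 4 remaining characters creates one node.

4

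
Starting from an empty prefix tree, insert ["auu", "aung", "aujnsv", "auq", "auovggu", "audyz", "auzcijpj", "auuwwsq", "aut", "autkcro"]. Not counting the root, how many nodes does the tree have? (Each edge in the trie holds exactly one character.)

Trie structure (* marks end of a word):
(root)
└─ a
   └─ u
      ├─ d
      │  └─ y
      │     └─ z *
      ├─ j
      │  └─ n
      │     └─ s
      │        └─ v *
      ├─ n
      │  └─ g *
      ├─ o
      │  └─ v
      │     └─ g
      │        └─ g
      │           └─ u *
      ├─ q *
      ├─ t *
      │  └─ k
      │     └─ c
      │        └─ r
      │           └─ o *
      ├─ u *
      │  └─ w
      │     └─ w
      │        └─ s
      │           └─ q *
      └─ z
         └─ c
            └─ i
               └─ j
                  └─ p
                     └─ j *
Counting every labelled node above: 33.

33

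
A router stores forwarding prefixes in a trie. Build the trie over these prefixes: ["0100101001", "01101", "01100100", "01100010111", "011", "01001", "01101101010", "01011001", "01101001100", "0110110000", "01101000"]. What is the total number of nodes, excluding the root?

Insert word by word; a character creates a node only if that edge doesn't already exist:
  "0100101001" → 10 new (0, 1, 0, 0, 1, 0, 1, 0, 0, 1)
  "01101" → prefix "01" already present; 3 new (1, 0, 1)
  "01100100" → prefix "0110" already present; 4 new (0, 1, 0, 0)
  "01100010111" → prefix "01100" already present; 6 new (0, 1, 0, 1, 1, 1)
  "011" → prefix "011" already present; 0 new (none)
  "01001" → prefix "01001" already present; 0 new (none)
  "01101101010" → prefix "01101" already present; 6 new (1, 0, 1, 0, 1, 0)
  "01011001" → prefix "010" already present; 5 new (1, 1, 0, 0, 1)
  "01101001100" → prefix "01101" already present; 6 new (0, 0, 1, 1, 0, 0)
  "0110110000" → prefix "0110110" already present; 3 new (0, 0, 0)
  "01101000" → prefix "0110100" already present; 1 new (0)
Total nodes = 10 + 3 + 4 + 6 + 0 + 0 + 6 + 5 + 6 + 3 + 1 = 44

44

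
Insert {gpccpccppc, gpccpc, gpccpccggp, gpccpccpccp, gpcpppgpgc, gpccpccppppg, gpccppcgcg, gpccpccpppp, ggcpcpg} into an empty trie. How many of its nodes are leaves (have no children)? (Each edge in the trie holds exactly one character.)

7

Leaves are exactly the stored words that no other stored word extends.
Those words: "ggcpcpg", "gpccpccggp", "gpccpccpccp", "gpccpccppc", "gpccpccppppg", "gpccppcgcg", "gpcpppgpgc"
Leaf count: 7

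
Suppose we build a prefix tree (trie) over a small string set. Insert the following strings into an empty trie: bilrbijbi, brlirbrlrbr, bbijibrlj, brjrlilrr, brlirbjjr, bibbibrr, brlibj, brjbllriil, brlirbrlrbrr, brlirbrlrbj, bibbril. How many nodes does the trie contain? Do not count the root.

57

Trace insertions, counting only characters that open a new branch:
  "bilrbijbi" → 9 new (b, i, l, r, b, i, j, b, i)
  "brlirbrlrbr" → prefix "b" already present; 10 new (r, l, i, r, b, r, l, r, b, r)
  "bbijibrlj" → prefix "b" already present; 8 new (b, i, j, i, b, r, l, j)
  "brjrlilrr" → prefix "br" already present; 7 new (j, r, l, i, l, r, r)
  "brlirbjjr" → prefix "brlirb" already present; 3 new (j, j, r)
  "bibbibrr" → prefix "bi" already present; 6 new (b, b, i, b, r, r)
  "brlibj" → prefix "brli" already present; 2 new (b, j)
  "brjbllriil" → prefix "brj" already present; 7 new (b, l, l, r, i, i, l)
  "brlirbrlrbrr" → prefix "brlirbrlrbr" already present; 1 new (r)
  "brlirbrlrbj" → prefix "brlirbrlrb" already present; 1 new (j)
  "bibbril" → prefix "bibb" already present; 3 new (r, i, l)
Total nodes = 9 + 10 + 8 + 7 + 3 + 6 + 2 + 7 + 1 + 1 + 3 = 57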